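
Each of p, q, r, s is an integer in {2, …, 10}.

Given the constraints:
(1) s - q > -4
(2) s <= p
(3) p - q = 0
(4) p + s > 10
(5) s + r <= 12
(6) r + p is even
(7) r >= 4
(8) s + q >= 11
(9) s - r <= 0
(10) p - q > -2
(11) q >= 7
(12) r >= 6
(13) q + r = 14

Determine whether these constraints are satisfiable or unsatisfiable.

Satisfiable

The assignment p = 7, q = 7, r = 7, s = 4 works:
  constraint 1 holds since s - q = -3.
  constraint 3 holds since p - q = 0.
The rest check out directly.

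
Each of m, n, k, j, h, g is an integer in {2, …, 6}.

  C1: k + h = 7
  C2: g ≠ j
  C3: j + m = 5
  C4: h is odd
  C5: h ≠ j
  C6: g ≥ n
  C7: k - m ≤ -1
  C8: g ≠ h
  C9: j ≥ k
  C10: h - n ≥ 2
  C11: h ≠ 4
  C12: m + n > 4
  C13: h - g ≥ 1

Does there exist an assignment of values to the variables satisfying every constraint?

Satisfiable

Setting (m, n, k, j, h, g) = (3, 2, 2, 2, 5, 4) satisfies everything: constraint 1: k + h = 7; constraint 3: j + m = 5; constraint 7: k - m = -1, and the others follow.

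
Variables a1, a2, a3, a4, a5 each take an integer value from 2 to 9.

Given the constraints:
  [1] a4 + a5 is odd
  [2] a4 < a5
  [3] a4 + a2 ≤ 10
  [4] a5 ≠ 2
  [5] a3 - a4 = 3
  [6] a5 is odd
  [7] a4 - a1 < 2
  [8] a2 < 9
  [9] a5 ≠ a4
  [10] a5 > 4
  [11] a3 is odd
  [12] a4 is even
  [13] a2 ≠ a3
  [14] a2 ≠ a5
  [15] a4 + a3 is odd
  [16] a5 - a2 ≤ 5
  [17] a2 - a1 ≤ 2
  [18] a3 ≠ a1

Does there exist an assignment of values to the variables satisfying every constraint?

Satisfiable

One satisfying assignment is a1 = 4, a2 = 3, a3 = 7, a4 = 4, a5 = 5.
For the less obvious constraints — constraint 3: a4 + a2 = 7; constraint 5: a3 - a4 = 3; constraint 7: a4 - a1 = 0 — and the others hold by inspection.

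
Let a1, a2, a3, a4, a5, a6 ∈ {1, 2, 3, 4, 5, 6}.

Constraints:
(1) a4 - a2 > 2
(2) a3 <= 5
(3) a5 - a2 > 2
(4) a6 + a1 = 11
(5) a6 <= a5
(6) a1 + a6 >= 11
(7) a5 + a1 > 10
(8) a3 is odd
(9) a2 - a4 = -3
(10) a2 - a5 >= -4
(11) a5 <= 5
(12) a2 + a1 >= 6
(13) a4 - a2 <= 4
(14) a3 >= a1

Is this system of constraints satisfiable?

Unsatisfiable

From constraints 2 and 14: a1 ≤ a3 ≤ 5. From constraints 5 and 11: a6 ≤ a5 ≤ 5. Hence a1 + a6 ≤ 10. But constraint 6 requires a1 + a6 ≥ 11, and 11 > 10. Contradiction.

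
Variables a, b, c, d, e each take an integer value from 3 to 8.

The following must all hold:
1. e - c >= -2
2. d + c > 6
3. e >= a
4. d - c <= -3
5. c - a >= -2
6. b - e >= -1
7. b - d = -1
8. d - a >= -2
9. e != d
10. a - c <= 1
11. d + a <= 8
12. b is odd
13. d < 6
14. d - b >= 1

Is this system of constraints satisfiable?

Unsatisfiable

Constraints 1, 4, 6, and 14 give b − e ≥ -1, e − c ≥ -2, c − d ≥ 3, d − b ≥ 1.
Adding all 4 inequalities: the left sides telescope to 0, and the right sides sum to (-1) + (-2) + 3 + 1 = 1. So 0 ≥ 1, which is false.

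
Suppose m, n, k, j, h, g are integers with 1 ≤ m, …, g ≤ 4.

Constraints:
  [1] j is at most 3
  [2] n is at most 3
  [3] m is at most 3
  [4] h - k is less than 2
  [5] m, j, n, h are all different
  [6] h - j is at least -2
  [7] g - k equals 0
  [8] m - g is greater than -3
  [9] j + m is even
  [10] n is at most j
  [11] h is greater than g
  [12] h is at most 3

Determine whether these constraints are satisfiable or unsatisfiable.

Unsatisfiable

Constraints 1, 2, 3, and 12 confine each of m, j, n, h to the 3 values {1, …, 3} (the domain already gives each ≥ 1).
Constraint 5 requires all 4 of them to be distinct, but only 3 values are available — impossible by the pigeonhole principle.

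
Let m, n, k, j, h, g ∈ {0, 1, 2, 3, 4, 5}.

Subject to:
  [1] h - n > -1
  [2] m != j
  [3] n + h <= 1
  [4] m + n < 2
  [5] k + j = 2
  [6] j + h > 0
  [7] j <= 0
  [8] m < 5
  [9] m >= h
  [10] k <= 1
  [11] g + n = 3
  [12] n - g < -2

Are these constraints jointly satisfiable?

Unsatisfiable

From constraint 10: k ≤ 1. From constraint 7: j ≤ 0. Hence k + j ≤ 1. But constraint 5 requires k + j = 2, and 2 > 1. Contradiction.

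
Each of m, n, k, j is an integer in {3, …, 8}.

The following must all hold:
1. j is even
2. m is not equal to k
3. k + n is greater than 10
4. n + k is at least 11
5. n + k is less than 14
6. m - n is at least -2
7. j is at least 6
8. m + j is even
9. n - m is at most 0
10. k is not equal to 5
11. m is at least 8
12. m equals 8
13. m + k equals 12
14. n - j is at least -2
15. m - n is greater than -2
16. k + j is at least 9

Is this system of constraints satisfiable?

Try m = 8, n = 8, k = 4, j = 8.
Check constraint 3: k + n = 12; constraint 4: n + k = 12; constraint 5: n + k = 12. The remaining constraints are straightforward to verify.

Satisfiable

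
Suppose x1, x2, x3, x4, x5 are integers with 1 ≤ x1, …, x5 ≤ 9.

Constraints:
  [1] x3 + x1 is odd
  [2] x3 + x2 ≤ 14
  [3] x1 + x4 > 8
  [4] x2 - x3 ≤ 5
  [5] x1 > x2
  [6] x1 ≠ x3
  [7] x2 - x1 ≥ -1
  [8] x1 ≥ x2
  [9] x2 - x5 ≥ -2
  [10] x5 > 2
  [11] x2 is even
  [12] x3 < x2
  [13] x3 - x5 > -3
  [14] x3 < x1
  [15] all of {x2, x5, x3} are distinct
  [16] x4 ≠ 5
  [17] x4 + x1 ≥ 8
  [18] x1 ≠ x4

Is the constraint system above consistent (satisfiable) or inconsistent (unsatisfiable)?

Try x1 = 9, x2 = 8, x3 = 6, x4 = 2, x5 = 7.
Check constraint 2: x3 + x2 = 14; constraint 3: x1 + x4 = 11. The remaining constraints are straightforward to verify.

Satisfiable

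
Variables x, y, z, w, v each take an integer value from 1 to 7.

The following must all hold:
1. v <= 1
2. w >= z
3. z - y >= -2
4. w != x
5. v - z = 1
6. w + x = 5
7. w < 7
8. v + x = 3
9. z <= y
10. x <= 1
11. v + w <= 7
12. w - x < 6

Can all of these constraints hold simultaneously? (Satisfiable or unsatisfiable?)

From constraint 1: v ≤ 1. From constraint 10: x ≤ 1. Hence v + x ≤ 2. But constraint 8 requires v + x = 3, and 3 > 2. Contradiction.

Unsatisfiable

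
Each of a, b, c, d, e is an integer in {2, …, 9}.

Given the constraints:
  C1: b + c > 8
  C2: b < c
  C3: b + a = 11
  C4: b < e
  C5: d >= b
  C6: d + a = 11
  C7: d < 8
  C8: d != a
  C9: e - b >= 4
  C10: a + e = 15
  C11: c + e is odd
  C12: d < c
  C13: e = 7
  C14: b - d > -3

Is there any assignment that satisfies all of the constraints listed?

The assignment a = 8, b = 3, c = 6, d = 3, e = 7 works:
  constraint 1 holds since b + c = 9.
  constraint 3 holds since b + a = 11.
The rest check out directly.

Satisfiable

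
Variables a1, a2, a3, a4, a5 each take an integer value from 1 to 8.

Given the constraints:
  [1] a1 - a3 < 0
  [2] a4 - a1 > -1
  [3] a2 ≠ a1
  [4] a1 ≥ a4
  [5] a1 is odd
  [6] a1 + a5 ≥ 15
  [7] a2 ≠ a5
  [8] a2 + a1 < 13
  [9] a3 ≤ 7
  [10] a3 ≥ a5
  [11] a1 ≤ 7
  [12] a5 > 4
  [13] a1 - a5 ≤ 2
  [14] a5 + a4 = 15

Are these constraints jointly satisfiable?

Unsatisfiable

From constraints 9 and 10: a5 ≤ a3 ≤ 7. From constraints 4 and 11: a4 ≤ a1 ≤ 7. Hence a5 + a4 ≤ 14. But constraint 14 requires a5 + a4 = 15, and 15 > 14. Contradiction.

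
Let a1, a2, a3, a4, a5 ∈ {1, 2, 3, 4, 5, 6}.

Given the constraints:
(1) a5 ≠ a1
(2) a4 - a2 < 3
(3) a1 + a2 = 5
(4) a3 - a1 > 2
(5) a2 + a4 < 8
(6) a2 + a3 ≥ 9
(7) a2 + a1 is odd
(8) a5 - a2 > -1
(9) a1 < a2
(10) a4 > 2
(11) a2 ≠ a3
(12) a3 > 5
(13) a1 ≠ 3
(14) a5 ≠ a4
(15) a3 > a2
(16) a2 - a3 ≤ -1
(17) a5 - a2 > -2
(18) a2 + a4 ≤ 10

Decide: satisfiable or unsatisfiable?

Satisfiable

Setting (a1, a2, a3, a4, a5) = (2, 3, 6, 4, 3) satisfies everything: constraint 2: a4 - a2 = 1; constraint 3: a1 + a2 = 5, and the others follow.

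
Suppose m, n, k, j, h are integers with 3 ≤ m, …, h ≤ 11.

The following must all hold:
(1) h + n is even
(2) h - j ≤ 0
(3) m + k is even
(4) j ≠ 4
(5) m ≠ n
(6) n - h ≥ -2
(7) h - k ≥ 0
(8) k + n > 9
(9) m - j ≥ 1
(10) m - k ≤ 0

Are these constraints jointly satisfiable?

Constraints 2, 7, 9, and 10 give m − j ≥ 1, j − h ≥ 0, h − k ≥ 0, k − m ≥ 0.
Adding all 4 inequalities: the left sides telescope to 0, and the right sides sum to 1 + 0 + 0 + 0 = 1. So 0 ≥ 1, which is false.

Unsatisfiable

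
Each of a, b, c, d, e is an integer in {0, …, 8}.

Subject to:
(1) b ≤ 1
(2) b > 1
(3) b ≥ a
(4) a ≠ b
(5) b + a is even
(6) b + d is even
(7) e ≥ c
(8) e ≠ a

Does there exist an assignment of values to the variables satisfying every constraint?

Unsatisfiable

From constraint 2: b ≥ 2. From constraint 1: b ≤ 1. But 1 < 2, so no value of b works.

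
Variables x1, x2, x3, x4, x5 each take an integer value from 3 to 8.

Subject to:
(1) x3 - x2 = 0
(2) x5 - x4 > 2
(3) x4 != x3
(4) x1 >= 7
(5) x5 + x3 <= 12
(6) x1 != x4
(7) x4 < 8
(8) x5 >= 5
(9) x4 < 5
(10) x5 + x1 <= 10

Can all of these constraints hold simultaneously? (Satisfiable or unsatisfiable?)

From constraint 8: x5 ≥ 5. From constraint 4: x1 ≥ 7. Hence x5 + x1 ≥ 12. But constraint 10 requires x5 + x1 ≤ 10, and 10 < 12. Contradiction.

Unsatisfiable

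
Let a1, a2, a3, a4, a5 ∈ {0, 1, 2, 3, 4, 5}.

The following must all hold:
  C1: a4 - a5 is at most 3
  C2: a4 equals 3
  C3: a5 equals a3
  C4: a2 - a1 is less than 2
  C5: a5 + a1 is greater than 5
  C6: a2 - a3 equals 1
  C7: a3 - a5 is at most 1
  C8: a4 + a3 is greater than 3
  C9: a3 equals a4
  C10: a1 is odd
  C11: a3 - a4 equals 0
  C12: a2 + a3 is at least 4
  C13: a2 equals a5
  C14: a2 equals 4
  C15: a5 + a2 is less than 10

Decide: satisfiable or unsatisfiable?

Constraint 14 fixes a2 = 4 and constraint 2 fixes a4 = 3. Constraints 3, 9, and 13 give a2 = a5 = a3 = a4, so a2 = a4. But 4 ≠ 3 — contradiction.

Unsatisfiable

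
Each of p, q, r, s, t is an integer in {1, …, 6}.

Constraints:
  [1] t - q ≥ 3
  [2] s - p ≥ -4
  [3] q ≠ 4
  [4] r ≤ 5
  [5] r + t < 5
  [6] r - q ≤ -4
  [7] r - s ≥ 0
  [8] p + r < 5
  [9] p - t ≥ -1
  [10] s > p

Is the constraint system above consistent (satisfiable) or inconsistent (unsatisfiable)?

Unsatisfiable

Constraints 1, 2, 6, 7, and 9 give q − r ≥ 4, r − s ≥ 0, s − p ≥ -4, p − t ≥ -1, t − q ≥ 3.
Adding all 5 inequalities: the left sides telescope to 0, and the right sides sum to 4 + 0 + (-4) + (-1) + 3 = 2. So 0 ≥ 2, which is false.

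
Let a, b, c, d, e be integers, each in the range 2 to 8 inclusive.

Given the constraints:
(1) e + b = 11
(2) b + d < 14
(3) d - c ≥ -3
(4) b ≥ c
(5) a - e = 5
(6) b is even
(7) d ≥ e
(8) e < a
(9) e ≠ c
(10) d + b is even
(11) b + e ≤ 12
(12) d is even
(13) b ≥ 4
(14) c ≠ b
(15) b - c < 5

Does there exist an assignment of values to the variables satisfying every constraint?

Satisfiable

Setting (a, b, c, d, e) = (8, 8, 6, 4, 3) satisfies everything: constraint 1: e + b = 11; constraint 2: b + d = 12, and the others follow.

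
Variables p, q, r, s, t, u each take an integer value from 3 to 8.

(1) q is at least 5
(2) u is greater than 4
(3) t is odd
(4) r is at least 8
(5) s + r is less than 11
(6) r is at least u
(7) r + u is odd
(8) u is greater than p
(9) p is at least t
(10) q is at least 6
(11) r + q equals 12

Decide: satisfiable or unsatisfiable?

Unsatisfiable

From constraint 4: r ≥ 8. From constraint 10: q ≥ 6. Hence r + q ≥ 14. But constraint 11 requires r + q = 12, and 12 < 14. Contradiction.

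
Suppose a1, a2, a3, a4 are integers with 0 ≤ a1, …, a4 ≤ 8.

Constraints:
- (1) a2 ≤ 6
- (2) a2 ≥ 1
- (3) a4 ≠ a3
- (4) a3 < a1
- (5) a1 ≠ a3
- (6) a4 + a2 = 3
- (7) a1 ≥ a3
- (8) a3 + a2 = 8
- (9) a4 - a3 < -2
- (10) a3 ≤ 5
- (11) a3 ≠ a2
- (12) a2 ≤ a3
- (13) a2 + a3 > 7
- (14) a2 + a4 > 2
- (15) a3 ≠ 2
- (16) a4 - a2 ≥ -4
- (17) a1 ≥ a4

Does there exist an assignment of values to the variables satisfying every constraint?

Satisfiable

Try a1 = 8, a2 = 3, a3 = 5, a4 = 0.
Check constraint 6: a4 + a2 = 3; constraint 8: a3 + a2 = 8. The remaining constraints are straightforward to verify.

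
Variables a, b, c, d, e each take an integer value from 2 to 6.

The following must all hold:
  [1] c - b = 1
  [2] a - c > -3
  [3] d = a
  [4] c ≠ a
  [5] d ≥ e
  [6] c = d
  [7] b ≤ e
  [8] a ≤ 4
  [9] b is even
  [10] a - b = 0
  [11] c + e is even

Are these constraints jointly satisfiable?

From constraints 3 and 6, c = d = a, so c = a. But constraint 4 says c ≠ a. Contradiction.

Unsatisfiable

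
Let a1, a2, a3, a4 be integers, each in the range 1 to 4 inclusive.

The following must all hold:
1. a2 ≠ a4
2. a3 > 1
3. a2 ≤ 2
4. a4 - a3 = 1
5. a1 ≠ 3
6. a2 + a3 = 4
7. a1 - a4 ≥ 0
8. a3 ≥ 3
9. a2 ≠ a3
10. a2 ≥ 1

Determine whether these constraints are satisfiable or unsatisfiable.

Satisfiable

Setting (a1, a2, a3, a4) = (4, 1, 3, 4) satisfies everything: constraint 4: a4 - a3 = 1; constraint 6: a2 + a3 = 4, and the others follow.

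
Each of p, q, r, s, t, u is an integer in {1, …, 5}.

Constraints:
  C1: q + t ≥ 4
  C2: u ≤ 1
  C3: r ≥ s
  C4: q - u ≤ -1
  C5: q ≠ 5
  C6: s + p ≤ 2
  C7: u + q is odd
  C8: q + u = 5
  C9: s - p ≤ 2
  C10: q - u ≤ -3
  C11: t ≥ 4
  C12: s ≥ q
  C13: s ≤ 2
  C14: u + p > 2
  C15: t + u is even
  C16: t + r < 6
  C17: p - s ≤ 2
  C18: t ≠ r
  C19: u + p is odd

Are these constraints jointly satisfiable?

From constraints 12 and 13: q ≤ s ≤ 2. From constraint 2: u ≤ 1. Hence q + u ≤ 3. But constraint 8 requires q + u = 5, and 5 > 3. Contradiction.

Unsatisfiable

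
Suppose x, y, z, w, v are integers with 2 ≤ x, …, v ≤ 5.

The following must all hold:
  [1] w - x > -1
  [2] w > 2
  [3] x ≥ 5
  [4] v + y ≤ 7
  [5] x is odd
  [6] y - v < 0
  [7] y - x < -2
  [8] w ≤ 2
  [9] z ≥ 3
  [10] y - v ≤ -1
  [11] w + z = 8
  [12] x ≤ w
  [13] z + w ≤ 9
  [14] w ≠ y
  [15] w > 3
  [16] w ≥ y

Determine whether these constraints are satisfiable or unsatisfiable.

From constraints 3 and 12: w ≥ x and x ≥ 5, so w ≥ 5. From constraint 8: w ≤ 2. But 2 < 5, so no value of w works.

Unsatisfiable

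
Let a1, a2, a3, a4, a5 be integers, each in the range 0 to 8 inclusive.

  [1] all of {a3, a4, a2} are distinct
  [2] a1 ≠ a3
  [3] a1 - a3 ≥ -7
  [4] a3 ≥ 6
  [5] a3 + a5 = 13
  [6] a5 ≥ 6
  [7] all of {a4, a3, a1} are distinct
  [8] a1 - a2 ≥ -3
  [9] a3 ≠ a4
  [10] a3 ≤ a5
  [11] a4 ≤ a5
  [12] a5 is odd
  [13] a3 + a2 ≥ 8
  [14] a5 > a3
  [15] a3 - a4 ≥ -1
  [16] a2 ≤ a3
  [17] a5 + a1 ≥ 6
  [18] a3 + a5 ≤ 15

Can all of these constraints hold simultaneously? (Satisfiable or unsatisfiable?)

Satisfiable

The assignment a1 = 1, a2 = 3, a3 = 6, a4 = 7, a5 = 7 works:
  constraint 3 holds since a1 - a3 = -5.
  constraint 5 holds since a3 + a5 = 13.
The rest check out directly.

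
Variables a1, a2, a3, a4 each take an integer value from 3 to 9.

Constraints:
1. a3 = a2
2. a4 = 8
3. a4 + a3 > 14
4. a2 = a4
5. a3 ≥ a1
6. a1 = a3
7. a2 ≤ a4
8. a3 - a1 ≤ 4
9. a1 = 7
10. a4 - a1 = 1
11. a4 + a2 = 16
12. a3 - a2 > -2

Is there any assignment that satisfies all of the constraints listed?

Unsatisfiable

Constraint 9 fixes a1 = 7 and constraint 2 fixes a4 = 8. Constraints 1, 4, and 6 give a1 = a3 = a2 = a4, so a1 = a4. But 7 ≠ 8 — contradiction.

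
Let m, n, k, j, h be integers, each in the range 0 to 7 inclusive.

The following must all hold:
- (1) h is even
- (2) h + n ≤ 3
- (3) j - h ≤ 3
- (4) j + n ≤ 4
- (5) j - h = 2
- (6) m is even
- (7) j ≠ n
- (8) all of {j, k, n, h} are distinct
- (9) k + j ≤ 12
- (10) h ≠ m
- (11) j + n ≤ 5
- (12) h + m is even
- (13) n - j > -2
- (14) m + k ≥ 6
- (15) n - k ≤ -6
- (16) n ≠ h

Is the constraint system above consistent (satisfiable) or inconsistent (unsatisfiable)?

Satisfiable

One satisfying assignment is m = 2, n = 1, k = 7, j = 2, h = 0.
For the less obvious constraints — constraint 2: h + n = 1; constraint 3: j - h = 2 — and the others hold by inspection.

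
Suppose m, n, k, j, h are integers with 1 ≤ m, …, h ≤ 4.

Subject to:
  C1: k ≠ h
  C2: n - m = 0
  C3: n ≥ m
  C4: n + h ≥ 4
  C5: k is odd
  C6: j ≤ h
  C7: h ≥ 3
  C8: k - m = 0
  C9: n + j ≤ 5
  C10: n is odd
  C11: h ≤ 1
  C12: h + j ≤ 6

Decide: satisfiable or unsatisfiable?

From constraint 7: h ≥ 3. From constraint 11: h ≤ 1. But 1 < 3, so no value of h works.

Unsatisfiable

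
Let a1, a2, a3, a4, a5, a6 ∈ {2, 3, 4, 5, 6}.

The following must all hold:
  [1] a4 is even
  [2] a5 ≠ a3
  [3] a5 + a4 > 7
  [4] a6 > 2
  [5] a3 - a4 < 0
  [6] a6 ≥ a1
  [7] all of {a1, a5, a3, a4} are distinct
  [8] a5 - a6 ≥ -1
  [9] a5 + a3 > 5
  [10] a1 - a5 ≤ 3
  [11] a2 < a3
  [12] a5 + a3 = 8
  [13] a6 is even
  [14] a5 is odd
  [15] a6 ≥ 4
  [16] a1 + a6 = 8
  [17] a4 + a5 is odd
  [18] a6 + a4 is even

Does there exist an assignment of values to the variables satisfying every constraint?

Setting (a1, a2, a3, a4, a5, a6) = (4, 3, 5, 6, 3, 4) satisfies everything: constraint 3: a5 + a4 = 9; constraint 5: a3 - a4 = -1, and the others follow.

Satisfiable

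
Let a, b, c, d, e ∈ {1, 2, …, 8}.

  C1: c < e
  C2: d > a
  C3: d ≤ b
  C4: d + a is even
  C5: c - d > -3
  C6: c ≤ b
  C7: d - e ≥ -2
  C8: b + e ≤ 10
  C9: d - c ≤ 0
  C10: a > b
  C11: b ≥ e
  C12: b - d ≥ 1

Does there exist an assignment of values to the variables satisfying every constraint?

Unsatisfiable

Constraints 1, 2, 9, 10, and 11 give b < a, a < d, d ≤ c, c < e, e ≤ b. Chaining: b < a < d ≤ c < e ≤ b, which forces b < b — impossible.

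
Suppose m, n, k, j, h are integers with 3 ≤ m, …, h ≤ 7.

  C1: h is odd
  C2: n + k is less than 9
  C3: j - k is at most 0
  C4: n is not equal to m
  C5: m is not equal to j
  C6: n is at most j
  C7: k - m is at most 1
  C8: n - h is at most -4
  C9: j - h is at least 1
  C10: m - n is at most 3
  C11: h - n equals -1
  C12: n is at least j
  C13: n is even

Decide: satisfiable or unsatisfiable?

Constraints 3, 7, 8, 9, and 10 give n − m ≥ -3, m − k ≥ -1, k − j ≥ 0, j − h ≥ 1, h − n ≥ 4.
Adding all 5 inequalities: the left sides telescope to 0, and the right sides sum to (-3) + (-1) + 0 + 1 + 4 = 1. So 0 ≥ 1, which is false.

Unsatisfiable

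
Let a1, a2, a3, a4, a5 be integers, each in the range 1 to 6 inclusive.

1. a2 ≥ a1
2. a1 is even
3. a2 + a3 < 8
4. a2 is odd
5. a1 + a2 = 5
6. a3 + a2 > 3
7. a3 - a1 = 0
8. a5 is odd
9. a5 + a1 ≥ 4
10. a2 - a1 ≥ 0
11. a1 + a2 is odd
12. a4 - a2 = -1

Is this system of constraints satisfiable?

One satisfying assignment is a1 = 2, a2 = 3, a3 = 2, a4 = 2, a5 = 3.
For the less obvious constraints — constraint 3: a2 + a3 = 5; constraint 5: a1 + a2 = 5; constraint 6: a3 + a2 = 5 — and the others hold by inspection.

Satisfiable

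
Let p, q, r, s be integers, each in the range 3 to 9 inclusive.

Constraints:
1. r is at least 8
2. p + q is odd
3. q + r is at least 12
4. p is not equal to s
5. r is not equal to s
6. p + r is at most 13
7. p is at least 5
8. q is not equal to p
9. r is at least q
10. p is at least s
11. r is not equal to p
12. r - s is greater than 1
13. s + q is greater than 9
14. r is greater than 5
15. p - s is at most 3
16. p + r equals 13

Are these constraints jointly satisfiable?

The assignment p = 5, q = 6, r = 8, s = 4 works:
  constraint 3 holds since q + r = 14.
  constraint 6 holds since p + r = 13.
  constraint 12 holds since r - s = 4.
The rest check out directly.

Satisfiable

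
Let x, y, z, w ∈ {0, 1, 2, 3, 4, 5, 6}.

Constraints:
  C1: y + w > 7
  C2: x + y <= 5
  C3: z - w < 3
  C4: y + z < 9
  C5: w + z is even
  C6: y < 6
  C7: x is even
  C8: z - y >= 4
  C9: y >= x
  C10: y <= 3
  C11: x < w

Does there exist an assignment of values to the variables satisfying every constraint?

Satisfiable

Try x = 0, y = 2, z = 6, w = 6.
Check constraint 1: y + w = 8; constraint 2: x + y = 2; constraint 3: z - w = 0. The remaining constraints are straightforward to verify.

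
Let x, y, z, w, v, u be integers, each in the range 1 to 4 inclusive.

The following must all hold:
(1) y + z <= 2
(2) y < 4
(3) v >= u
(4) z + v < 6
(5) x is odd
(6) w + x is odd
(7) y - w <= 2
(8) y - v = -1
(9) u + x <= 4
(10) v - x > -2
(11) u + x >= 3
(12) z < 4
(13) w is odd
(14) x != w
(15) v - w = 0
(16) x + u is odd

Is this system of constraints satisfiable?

Constraint 13 makes w odd and constraint 5 makes x odd, so w + x must be even. Constraint 6 says w + x is odd — contradiction.

Unsatisfiable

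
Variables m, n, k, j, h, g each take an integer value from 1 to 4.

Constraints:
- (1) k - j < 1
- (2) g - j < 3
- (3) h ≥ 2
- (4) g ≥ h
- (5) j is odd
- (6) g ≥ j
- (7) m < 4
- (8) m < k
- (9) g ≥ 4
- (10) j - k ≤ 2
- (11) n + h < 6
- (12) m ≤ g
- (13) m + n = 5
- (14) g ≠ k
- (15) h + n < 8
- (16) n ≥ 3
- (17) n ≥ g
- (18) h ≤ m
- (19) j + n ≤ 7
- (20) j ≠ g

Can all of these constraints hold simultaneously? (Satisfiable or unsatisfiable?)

Unsatisfiable

From constraints 3 and 18: m ≥ h ≥ 2. From constraints 9 and 17: n ≥ g ≥ 4. Hence m + n ≥ 6. But constraint 13 requires m + n = 5, and 5 < 6. Contradiction.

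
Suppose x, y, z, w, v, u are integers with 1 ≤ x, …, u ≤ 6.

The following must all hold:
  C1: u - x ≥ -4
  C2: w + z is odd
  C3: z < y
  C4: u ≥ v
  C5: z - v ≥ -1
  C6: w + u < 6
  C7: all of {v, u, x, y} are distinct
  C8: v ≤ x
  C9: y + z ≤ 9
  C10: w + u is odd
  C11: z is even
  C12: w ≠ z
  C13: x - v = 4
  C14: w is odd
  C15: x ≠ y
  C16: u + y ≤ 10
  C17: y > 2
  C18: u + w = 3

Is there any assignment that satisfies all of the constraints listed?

Take x = 5, y = 6, z = 2, w = 1, v = 1, u = 2. Then constraint 1: u - x = -3; constraint 5: z - v = 1; constraint 6: w + u = 3, and every other listed constraint is also met.

Satisfiable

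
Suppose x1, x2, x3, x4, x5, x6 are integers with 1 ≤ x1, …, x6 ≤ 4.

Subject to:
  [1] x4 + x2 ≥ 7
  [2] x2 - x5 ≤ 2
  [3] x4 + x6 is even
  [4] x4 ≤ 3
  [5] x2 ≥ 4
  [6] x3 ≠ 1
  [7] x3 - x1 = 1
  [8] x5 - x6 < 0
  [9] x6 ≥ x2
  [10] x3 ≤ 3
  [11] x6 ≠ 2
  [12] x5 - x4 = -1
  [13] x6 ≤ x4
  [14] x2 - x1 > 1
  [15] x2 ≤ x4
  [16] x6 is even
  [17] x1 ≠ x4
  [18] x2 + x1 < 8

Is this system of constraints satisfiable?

From constraints 5 and 9: x6 ≥ x2 and x2 ≥ 4, so x6 ≥ 4. From constraints 4 and 13: x6 ≤ x4 and x4 ≤ 3, so x6 ≤ 3. But 3 < 4, so no value of x6 works.

Unsatisfiable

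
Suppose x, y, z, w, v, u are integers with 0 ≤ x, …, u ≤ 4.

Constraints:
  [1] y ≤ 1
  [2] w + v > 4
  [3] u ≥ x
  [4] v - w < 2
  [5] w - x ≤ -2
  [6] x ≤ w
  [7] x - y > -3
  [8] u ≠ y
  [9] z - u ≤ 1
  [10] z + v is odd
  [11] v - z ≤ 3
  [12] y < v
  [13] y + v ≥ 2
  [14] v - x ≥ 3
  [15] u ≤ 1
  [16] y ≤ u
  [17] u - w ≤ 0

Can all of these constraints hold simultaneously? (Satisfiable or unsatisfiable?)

Unsatisfiable

Constraints 5, 9, 11, 14, and 17 give w − u ≥ 0, u − z ≥ -1, z − v ≥ -3, v − x ≥ 3, x − w ≥ 2.
Adding all 5 inequalities: the left sides telescope to 0, and the right sides sum to 0 + (-1) + (-3) + 3 + 2 = 1. So 0 ≥ 1, which is false.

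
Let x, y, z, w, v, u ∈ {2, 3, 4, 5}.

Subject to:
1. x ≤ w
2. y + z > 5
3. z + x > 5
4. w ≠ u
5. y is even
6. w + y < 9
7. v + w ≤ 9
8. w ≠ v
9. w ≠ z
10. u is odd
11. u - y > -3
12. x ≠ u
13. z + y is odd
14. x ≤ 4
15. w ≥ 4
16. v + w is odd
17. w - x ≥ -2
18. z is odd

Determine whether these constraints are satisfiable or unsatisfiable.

Satisfiable

Take x = 4, y = 4, z = 3, w = 4, v = 3, u = 3. Then constraint 2: y + z = 7; constraint 3: z + x = 7; constraint 6: w + y = 8, and every other listed constraint is also met.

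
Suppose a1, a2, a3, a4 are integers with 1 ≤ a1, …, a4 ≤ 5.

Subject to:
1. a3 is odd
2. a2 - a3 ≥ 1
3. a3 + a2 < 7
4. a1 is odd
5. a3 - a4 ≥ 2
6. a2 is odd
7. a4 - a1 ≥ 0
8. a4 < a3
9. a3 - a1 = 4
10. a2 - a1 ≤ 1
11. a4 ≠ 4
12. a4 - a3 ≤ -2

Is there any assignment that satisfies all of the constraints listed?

Constraints 2, 7, 10, and 12 give a2 − a3 ≥ 1, a3 − a4 ≥ 2, a4 − a1 ≥ 0, a1 − a2 ≥ -1.
Adding all 4 inequalities: the left sides telescope to 0, and the right sides sum to 1 + 2 + 0 + (-1) = 2. So 0 ≥ 2, which is false.

Unsatisfiable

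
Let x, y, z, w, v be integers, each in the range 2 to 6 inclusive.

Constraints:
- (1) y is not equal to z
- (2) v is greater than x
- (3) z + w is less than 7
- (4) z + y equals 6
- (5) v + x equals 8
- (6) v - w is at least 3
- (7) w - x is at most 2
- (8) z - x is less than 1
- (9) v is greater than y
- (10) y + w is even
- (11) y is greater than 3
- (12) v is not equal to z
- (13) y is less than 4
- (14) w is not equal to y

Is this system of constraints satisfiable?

Unsatisfiable

From constraint 11: y ≥ 4. From constraint 13: y ≤ 3. But 3 < 4, so no value of y works.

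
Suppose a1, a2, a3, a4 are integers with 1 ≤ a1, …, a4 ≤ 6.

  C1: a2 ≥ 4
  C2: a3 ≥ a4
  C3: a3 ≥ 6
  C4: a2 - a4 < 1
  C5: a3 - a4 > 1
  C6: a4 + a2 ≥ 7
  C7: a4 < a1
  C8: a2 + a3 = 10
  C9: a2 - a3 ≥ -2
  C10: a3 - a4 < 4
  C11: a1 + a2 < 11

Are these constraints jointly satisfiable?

Setting (a1, a2, a3, a4) = (5, 4, 6, 4) satisfies everything: constraint 4: a2 - a4 = 0; constraint 5: a3 - a4 = 2; constraint 6: a4 + a2 = 8, and the others follow.

Satisfiable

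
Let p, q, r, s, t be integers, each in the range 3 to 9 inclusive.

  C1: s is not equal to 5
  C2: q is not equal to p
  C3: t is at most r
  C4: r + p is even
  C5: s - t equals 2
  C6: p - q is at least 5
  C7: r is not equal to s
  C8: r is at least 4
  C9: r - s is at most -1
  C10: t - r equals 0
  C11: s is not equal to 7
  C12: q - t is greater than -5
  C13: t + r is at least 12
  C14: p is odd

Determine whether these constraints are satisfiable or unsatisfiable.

Satisfiable

Setting (p, q, r, s, t) = (9, 3, 7, 9, 7) satisfies everything: constraint 5: s - t = 2; constraint 6: p - q = 6; constraint 9: r - s = -2, and the others follow.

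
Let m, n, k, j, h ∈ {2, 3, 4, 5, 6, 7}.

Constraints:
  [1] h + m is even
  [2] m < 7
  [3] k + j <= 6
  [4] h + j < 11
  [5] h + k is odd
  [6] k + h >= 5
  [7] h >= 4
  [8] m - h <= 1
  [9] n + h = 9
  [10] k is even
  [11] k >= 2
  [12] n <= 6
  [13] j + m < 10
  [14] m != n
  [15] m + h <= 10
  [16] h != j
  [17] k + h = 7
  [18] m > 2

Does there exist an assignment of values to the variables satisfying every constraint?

Satisfiable

Try m = 5, n = 4, k = 2, j = 4, h = 5.
Check constraint 3: k + j = 6; constraint 4: h + j = 9. The remaining constraints are straightforward to verify.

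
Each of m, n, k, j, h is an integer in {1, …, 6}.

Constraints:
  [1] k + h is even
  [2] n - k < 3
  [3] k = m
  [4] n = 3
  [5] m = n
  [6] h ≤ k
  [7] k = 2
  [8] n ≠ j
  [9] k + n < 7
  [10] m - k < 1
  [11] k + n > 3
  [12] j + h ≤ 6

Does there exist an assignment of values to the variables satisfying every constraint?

Unsatisfiable

Constraint 7 fixes k = 2 and constraint 4 fixes n = 3. Constraints 3 and 5 give k = m = n, so k = n. But 2 ≠ 3 — contradiction.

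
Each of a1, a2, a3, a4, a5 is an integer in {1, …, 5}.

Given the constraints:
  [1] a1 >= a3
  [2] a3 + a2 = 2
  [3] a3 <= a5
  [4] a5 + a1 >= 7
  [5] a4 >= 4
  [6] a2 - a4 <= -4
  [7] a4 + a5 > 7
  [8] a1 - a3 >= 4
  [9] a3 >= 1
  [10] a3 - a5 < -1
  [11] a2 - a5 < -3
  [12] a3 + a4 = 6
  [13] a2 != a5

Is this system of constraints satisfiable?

Satisfiable

Setting (a1, a2, a3, a4, a5) = (5, 1, 1, 5, 5) satisfies everything: constraint 2: a3 + a2 = 2; constraint 4: a5 + a1 = 10, and the others follow.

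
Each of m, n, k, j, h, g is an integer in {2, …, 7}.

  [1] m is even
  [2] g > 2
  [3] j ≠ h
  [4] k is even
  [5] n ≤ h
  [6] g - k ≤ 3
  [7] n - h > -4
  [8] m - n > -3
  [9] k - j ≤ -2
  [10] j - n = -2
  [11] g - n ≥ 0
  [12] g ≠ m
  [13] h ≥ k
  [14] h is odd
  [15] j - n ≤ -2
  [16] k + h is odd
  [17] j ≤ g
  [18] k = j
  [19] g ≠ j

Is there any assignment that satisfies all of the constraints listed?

Constraints 6, 9, 11, and 15 give k − g ≥ -3, g − n ≥ 0, n − j ≥ 2, j − k ≥ 2.
Adding all 4 inequalities: the left sides telescope to 0, and the right sides sum to (-3) + 0 + 2 + 2 = 1. So 0 ≥ 1, which is false.

Unsatisfiable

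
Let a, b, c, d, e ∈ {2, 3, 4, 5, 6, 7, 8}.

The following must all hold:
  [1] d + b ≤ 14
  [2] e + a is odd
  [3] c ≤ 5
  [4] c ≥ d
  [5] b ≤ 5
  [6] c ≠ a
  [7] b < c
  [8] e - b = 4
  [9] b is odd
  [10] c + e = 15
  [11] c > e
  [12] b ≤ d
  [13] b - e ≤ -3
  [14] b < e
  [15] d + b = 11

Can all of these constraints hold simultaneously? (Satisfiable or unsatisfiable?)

From constraints 3 and 4: d ≤ c ≤ 5. From constraint 5: b ≤ 5. Hence d + b ≤ 10. But constraint 15 requires d + b = 11, and 11 > 10. Contradiction.

Unsatisfiable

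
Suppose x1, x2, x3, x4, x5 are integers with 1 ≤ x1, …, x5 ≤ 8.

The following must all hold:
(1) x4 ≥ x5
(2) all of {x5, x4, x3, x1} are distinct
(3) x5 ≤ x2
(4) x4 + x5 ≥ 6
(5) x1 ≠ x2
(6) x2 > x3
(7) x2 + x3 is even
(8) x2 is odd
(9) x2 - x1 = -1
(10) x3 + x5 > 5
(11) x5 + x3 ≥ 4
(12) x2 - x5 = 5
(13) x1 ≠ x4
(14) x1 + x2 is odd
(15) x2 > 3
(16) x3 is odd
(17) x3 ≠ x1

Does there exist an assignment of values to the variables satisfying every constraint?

The assignment x1 = 8, x2 = 7, x3 = 5, x4 = 7, x5 = 2 works:
  constraint 4 holds since x4 + x5 = 9.
  constraint 9 holds since x2 - x1 = -1.
The rest check out directly.

Satisfiable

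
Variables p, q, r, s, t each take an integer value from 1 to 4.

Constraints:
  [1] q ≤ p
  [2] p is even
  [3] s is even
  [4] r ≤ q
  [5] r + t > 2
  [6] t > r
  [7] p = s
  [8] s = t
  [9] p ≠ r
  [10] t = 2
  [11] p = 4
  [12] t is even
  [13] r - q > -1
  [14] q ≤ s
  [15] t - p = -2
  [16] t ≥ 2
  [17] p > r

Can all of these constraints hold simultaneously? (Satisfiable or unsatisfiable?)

Unsatisfiable

Constraint 11 fixes p = 4 and constraint 10 fixes t = 2. Constraints 7 and 8 give p = s = t, so p = t. But 4 ≠ 2 — contradiction.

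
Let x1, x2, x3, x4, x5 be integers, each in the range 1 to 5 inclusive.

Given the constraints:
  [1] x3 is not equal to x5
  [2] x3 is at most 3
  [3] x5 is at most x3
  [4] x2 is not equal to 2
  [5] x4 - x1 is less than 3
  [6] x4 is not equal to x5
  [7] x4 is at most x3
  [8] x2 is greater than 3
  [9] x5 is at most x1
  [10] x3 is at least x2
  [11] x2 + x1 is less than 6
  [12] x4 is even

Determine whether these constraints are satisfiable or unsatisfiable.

Unsatisfiable

From constraint 8: x2 ≥ 4. From constraints 2 and 10: x2 ≤ x3 and x3 ≤ 3, so x2 ≤ 3. But 3 < 4, so no value of x2 works.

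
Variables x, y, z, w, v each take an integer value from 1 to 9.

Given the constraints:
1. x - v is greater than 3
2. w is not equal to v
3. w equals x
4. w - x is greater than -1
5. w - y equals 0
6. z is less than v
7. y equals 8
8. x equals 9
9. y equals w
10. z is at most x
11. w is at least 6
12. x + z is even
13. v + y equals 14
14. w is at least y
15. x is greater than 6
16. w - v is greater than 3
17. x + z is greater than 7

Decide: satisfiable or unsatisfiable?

Constraint 7 fixes y = 8 and constraint 8 fixes x = 9. Constraints 3 and 9 give y = w = x, so y = x. But 8 ≠ 9 — contradiction.

Unsatisfiable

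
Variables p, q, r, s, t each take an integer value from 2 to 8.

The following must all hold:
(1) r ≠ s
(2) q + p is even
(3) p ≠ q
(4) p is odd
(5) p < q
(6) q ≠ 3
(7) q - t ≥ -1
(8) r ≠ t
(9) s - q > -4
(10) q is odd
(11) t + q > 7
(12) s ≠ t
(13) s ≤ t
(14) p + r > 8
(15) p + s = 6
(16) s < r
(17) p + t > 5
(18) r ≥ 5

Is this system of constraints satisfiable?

Satisfiable

Setting (p, q, r, s, t) = (3, 5, 7, 3, 5) satisfies everything: constraint 7: q - t = 0; constraint 9: s - q = -2; constraint 11: t + q = 10, and the others follow.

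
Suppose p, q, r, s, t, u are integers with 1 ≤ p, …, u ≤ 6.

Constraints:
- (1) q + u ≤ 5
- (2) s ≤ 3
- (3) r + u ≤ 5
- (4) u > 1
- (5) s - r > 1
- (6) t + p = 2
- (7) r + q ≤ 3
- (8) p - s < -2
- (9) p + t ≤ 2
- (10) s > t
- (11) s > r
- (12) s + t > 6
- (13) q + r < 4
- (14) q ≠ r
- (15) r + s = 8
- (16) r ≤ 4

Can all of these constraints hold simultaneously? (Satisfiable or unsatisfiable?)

From constraint 16: r ≤ 4. From constraint 2: s ≤ 3. Hence r + s ≤ 7. But constraint 15 requires r + s = 8, and 8 > 7. Contradiction.

Unsatisfiable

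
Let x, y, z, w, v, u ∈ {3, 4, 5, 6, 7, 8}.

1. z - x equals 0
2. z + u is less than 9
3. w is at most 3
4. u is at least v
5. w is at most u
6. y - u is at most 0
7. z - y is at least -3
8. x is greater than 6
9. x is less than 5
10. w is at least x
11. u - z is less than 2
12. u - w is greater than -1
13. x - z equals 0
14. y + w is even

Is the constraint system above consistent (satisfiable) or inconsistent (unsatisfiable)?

Unsatisfiable

From constraint 8: x ≥ 7. From constraints 3 and 10: x ≤ w and w ≤ 3, so x ≤ 3. But 3 < 7, so no value of x works.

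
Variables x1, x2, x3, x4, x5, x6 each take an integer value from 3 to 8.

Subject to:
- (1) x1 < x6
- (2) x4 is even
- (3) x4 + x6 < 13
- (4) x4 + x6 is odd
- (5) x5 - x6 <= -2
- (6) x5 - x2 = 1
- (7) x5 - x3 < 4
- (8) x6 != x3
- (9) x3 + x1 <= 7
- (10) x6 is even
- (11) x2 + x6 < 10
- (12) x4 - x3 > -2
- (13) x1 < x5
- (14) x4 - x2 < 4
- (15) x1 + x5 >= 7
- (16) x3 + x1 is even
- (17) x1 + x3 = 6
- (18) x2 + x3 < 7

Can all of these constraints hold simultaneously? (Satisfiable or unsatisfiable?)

Constraint 2 makes x4 even and constraint 10 makes x6 even, so x4 + x6 must be even. Constraint 4 says x4 + x6 is odd — contradiction.

Unsatisfiable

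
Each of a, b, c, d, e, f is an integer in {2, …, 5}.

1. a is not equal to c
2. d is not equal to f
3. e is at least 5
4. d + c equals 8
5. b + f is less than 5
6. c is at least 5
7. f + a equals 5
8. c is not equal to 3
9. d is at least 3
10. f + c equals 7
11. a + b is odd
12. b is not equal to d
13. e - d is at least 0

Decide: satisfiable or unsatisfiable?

The assignment a = 3, b = 2, c = 5, d = 3, e = 5, f = 2 works:
  constraint 4 holds since d + c = 8.
  constraint 5 holds since b + f = 4.
  constraint 7 holds since f + a = 5.
The rest check out directly.

Satisfiable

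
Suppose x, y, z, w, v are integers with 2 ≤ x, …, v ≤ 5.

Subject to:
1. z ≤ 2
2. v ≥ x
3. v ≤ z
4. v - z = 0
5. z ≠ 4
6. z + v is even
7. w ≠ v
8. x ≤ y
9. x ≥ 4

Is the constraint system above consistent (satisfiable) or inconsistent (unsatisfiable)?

Unsatisfiable

From constraints 2 and 9: v ≥ x and x ≥ 4, so v ≥ 4. From constraints 1 and 3: v ≤ z and z ≤ 2, so v ≤ 2. But 2 < 4, so no value of v works.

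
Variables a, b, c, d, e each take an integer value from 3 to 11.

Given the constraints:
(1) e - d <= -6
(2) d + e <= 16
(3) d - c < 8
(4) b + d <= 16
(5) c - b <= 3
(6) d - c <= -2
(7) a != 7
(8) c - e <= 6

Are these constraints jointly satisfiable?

Unsatisfiable

Constraints 1, 6, and 8 give c − d ≥ 2, d − e ≥ 6, e − c ≥ -6.
Adding all 3 inequalities: the left sides telescope to 0, and the right sides sum to 2 + 6 + (-6) = 2. So 0 ≥ 2, which is false.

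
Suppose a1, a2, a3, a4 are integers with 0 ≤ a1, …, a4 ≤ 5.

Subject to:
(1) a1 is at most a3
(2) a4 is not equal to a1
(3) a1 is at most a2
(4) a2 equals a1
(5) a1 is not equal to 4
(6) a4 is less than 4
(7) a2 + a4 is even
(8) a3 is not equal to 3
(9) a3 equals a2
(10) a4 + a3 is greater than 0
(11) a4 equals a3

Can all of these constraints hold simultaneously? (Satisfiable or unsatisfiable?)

Unsatisfiable

From constraints 4, 9, and 11, a4 = a3 = a2 = a1, so a4 = a1. But constraint 2 says a4 ≠ a1. Contradiction.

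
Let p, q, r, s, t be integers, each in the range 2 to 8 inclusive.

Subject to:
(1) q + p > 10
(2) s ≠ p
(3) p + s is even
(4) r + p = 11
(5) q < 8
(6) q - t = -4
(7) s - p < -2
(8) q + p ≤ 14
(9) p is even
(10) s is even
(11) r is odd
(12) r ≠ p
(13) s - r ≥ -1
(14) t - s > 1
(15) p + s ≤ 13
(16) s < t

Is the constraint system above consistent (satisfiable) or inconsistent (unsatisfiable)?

Satisfiable

The assignment p = 8, q = 3, r = 3, s = 4, t = 7 works:
  constraint 1 holds since q + p = 11.
  constraint 4 holds since r + p = 11.
  constraint 6 holds since q - t = -4.
The rest check out directly.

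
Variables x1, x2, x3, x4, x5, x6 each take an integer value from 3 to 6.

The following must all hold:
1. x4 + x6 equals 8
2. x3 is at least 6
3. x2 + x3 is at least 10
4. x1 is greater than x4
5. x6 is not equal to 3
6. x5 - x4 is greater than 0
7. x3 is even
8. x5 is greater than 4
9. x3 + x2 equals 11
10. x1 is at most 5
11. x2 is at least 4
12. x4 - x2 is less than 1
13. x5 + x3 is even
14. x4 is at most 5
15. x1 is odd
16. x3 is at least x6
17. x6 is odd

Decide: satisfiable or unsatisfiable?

Satisfiable

One satisfying assignment is x1 = 5, x2 = 5, x3 = 6, x4 = 3, x5 = 6, x6 = 5.
For the less obvious constraints — constraint 1: x4 + x6 = 8; constraint 3: x2 + x3 = 11 — and the others hold by inspection.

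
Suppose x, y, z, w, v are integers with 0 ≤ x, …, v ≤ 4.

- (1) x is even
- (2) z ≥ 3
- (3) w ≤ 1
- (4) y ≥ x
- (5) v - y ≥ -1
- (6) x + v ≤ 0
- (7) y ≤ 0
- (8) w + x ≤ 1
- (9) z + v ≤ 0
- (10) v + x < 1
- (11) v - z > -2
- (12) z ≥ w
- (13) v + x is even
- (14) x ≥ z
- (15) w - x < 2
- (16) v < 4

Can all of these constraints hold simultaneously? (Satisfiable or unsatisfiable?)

Unsatisfiable

From constraints 2 and 14: x ≥ z and z ≥ 3, so x ≥ 3. From constraints 4 and 7: x ≤ y and y ≤ 0, so x ≤ 0. But 0 < 3, so no value of x works.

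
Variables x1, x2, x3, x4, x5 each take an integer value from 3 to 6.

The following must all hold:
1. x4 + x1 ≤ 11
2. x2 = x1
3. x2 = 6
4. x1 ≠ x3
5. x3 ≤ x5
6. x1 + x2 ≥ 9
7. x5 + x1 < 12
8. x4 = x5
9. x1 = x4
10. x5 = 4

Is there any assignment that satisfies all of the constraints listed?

Constraint 3 fixes x2 = 6 and constraint 10 fixes x5 = 4. Constraints 2, 8, and 9 give x2 = x1 = x4 = x5, so x2 = x5. But 6 ≠ 4 — contradiction.

Unsatisfiable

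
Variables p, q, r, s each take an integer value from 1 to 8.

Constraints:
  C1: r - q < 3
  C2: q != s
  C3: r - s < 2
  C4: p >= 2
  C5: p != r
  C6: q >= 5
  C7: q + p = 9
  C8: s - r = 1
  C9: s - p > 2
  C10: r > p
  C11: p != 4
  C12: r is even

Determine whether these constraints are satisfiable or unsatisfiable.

The assignment p = 3, q = 6, r = 6, s = 7 works:
  constraint 1 holds since r - q = 0.
  constraint 3 holds since r - s = -1.
The rest check out directly.

Satisfiable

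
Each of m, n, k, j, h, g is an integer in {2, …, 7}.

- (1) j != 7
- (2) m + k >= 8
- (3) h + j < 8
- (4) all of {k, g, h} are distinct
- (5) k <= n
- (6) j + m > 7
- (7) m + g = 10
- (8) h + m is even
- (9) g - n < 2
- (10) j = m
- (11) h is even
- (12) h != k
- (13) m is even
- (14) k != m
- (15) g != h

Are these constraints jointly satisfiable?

The assignment m = 4, n = 7, k = 7, j = 4, h = 2, g = 6 works:
  constraint 2 holds since m + k = 11.
  constraint 3 holds since h + j = 6.
  constraint 6 holds since j + m = 8.
The rest check out directly.

Satisfiable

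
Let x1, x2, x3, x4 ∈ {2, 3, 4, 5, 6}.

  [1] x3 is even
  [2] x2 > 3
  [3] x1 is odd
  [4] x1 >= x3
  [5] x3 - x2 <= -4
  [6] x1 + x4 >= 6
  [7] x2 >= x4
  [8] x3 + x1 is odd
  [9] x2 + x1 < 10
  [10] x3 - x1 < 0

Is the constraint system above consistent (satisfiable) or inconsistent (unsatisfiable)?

Take x1 = 3, x2 = 6, x3 = 2, x4 = 3. Then constraint 5: x3 - x2 = -4; constraint 6: x1 + x4 = 6; constraint 9: x2 + x1 = 9, and every other listed constraint is also met.

Satisfiable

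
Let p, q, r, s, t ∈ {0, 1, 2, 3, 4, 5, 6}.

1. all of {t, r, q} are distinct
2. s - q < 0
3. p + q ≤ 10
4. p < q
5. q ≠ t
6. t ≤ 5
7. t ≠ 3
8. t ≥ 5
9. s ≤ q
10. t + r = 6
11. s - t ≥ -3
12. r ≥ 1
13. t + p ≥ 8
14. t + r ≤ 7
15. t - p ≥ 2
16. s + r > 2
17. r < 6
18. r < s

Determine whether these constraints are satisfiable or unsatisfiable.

Setting (p, q, r, s, t) = (3, 4, 1, 2, 5) satisfies everything: constraint 2: s - q = -2; constraint 3: p + q = 7; constraint 10: t + r = 6, and the others follow.

Satisfiable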